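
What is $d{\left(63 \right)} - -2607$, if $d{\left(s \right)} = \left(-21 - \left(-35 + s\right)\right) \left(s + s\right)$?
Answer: $-3567$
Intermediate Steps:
$d{\left(s \right)} = 2 s \left(14 - s\right)$ ($d{\left(s \right)} = \left(14 - s\right) 2 s = 2 s \left(14 - s\right)$)
$d{\left(63 \right)} - -2607 = 2 \cdot 63 \left(14 - 63\right) - -2607 = 2 \cdot 63 \left(14 - 63\right) + 2607 = 2 \cdot 63 \left(-49\right) + 2607 = -6174 + 2607 = -3567$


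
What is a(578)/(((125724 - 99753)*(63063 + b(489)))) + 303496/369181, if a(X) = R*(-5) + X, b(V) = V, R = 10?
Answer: 948717939325/1154046515484 ≈ 0.82208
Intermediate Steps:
a(X) = -50 + X (a(X) = 10*(-5) + X = -50 + X)
a(578)/(((125724 - 99753)*(63063 + b(489)))) + 303496/369181 = (-50 + 578)/(((125724 - 99753)*(63063 + 489))) + 303496/369181 = 528/((25971*63552)) + 303496*(1/369181) = 528/1650508992 + 303496/369181 = 528*(1/1650508992) + 303496/369181 = 1/3125964 + 303496/369181 = 948717939325/1154046515484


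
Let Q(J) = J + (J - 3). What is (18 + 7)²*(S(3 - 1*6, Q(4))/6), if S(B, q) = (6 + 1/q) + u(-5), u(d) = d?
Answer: 125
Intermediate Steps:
Q(J) = -3 + 2*J (Q(J) = J + (-3 + J) = -3 + 2*J)
S(B, q) = 1 + 1/q (S(B, q) = (6 + 1/q) - 5 = 1 + 1/q)
(18 + 7)²*(S(3 - 1*6, Q(4))/6) = (18 + 7)²*(((1 + (-3 + 2*4))/(-3 + 2*4))/6) = 25²*(((1 + (-3 + 8))/(-3 + 8))*(⅙)) = 625*(((1 + 5)/5)*(⅙)) = 625*(((⅕)*6)*(⅙)) = 625*((6/5)*(⅙)) = 625*(⅕) = 125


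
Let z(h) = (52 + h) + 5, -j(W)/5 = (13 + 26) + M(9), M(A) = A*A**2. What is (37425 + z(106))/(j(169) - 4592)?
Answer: -9397/2108 ≈ -4.4578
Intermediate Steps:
M(A) = A**3
j(W) = -3840 (j(W) = -5*((13 + 26) + 9**3) = -5*(39 + 729) = -5*768 = -3840)
z(h) = 57 + h
(37425 + z(106))/(j(169) - 4592) = (37425 + (57 + 106))/(-3840 - 4592) = (37425 + 163)/(-8432) = 37588*(-1/8432) = -9397/2108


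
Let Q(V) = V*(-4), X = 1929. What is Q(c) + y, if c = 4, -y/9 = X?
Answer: -17377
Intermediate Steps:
y = -17361 (y = -9*1929 = -17361)
Q(V) = -4*V
Q(c) + y = -4*4 - 17361 = -16 - 17361 = -17377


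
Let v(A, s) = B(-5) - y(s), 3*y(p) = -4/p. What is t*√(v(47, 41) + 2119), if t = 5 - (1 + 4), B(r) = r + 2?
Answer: 0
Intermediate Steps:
B(r) = 2 + r
y(p) = -4/(3*p) (y(p) = (-4/p)/3 = -4/(3*p))
v(A, s) = -3 + 4/(3*s) (v(A, s) = (2 - 5) - (-4)/(3*s) = -3 + 4/(3*s))
t = 0 (t = 5 - 1*5 = 5 - 5 = 0)
t*√(v(47, 41) + 2119) = 0*√((-3 + (4/3)/41) + 2119) = 0*√((-3 + (4/3)*(1/41)) + 2119) = 0*√((-3 + 4/123) + 2119) = 0*√(-365/123 + 2119) = 0*√(260272/123) = 0*(4*√2000841/123) = 0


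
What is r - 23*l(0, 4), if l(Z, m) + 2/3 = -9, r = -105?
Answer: 352/3 ≈ 117.33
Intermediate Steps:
l(Z, m) = -29/3 (l(Z, m) = -2/3 - 9 = -29/3)
r - 23*l(0, 4) = -105 - 23*(-29/3) = -105 + 667/3 = 352/3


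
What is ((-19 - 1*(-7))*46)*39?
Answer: -21528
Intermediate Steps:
((-19 - 1*(-7))*46)*39 = ((-19 + 7)*46)*39 = -12*46*39 = -552*39 = -21528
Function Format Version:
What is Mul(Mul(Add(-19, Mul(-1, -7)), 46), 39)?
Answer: -21528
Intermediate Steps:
Mul(Mul(Add(-19, Mul(-1, -7)), 46), 39) = Mul(Mul(Add(-19, 7), 46), 39) = Mul(Mul(-12, 46), 39) = Mul(-552, 39) = -21528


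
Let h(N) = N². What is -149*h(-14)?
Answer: -29204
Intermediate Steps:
-149*h(-14) = -149*(-14)² = -149*196 = -29204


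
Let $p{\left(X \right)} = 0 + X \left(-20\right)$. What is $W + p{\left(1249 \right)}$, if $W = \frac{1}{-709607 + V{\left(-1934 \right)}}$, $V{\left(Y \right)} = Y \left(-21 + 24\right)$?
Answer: $- \frac{17870916821}{715409} \approx -24980.0$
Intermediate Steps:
$p{\left(X \right)} = - 20 X$ ($p{\left(X \right)} = 0 - 20 X = - 20 X$)
$V{\left(Y \right)} = 3 Y$ ($V{\left(Y \right)} = Y 3 = 3 Y$)
$W = - \frac{1}{715409}$ ($W = \frac{1}{-709607 + 3 \left(-1934\right)} = \frac{1}{-709607 - 5802} = \frac{1}{-715409} = - \frac{1}{715409} \approx -1.3978 \cdot 10^{-6}$)
$W + p{\left(1249 \right)} = - \frac{1}{715409} - 24980 = - \frac{17870916821}{715409}$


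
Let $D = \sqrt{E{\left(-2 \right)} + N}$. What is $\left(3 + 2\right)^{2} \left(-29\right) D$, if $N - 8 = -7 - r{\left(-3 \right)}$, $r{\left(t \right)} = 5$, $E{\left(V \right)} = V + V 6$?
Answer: $- 2175 i \sqrt{2} \approx - 3075.9 i$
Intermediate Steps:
$E{\left(V \right)} = 7 V$ ($E{\left(V \right)} = V + 6 V = 7 V$)
$N = -4$ ($N = 8 - 12 = -4$)
$D = 3 i \sqrt{2}$ ($D = \sqrt{7 \left(-2\right) - 4} = \sqrt{-14 - 4} = \sqrt{-18} = 3 i \sqrt{2} \approx 4.2426 i$)
$\left(3 + 2\right)^{2} \left(-29\right) D = \left(3 + 2\right)^{2} \left(-29\right) 3 i \sqrt{2} = 5^{2} \left(-29\right) 3 i \sqrt{2} = 25 \left(-29\right) 3 i \sqrt{2} = - 725 \cdot 3 i \sqrt{2} = - 2175 i \sqrt{2}$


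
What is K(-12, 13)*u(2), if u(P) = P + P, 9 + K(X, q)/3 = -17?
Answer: -312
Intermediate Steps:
K(X, q) = -78 (K(X, q) = -27 + 3*(-17) = -27 - 51 = -78)
u(P) = 2*P
K(-12, 13)*u(2) = -156*2 = -78*4 = -312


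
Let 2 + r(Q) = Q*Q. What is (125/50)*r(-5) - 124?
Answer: -133/2 ≈ -66.500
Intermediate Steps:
r(Q) = -2 + Q² (r(Q) = -2 + Q*Q = -2 + Q²)
(125/50)*r(-5) - 124 = (125/50)*(-2 + (-5)²) - 124 = (125*(1/50))*(-2 + 25) - 124 = (5/2)*23 - 124 = 115/2 - 124 = -133/2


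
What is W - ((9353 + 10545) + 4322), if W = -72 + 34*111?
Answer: -20518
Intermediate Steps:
W = 3702 (W = -72 + 3774 = 3702)
W - ((9353 + 10545) + 4322) = 3702 - ((9353 + 10545) + 4322) = 3702 - (19898 + 4322) = 3702 - 1*24220 = 3702 - 24220 = -20518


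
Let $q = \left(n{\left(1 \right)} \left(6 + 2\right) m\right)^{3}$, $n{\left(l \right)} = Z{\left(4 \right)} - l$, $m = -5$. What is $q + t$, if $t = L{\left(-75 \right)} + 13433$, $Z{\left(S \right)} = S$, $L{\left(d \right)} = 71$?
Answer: $-1714496$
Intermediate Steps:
$t = 13504$ ($t = 71 + 13433 = 13504$)
$n{\left(l \right)} = 4 - l$
$q = -1728000$ ($q = \left(\left(4 - 1\right) \left(6 + 2\right) \left(-5\right)\right)^{3} = \left(\left(4 - 1\right) 8 \left(-5\right)\right)^{3} = \left(3 \left(-40\right)\right)^{3} = \left(-120\right)^{3} = -1728000$)
$q + t = -1728000 + 13504 = -1714496$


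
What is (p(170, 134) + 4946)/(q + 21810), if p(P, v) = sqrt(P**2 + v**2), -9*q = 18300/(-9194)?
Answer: 34105143/150392380 + 13791*sqrt(11714)/150392380 ≈ 0.23670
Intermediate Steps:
q = 3050/13791 (q = -6100/(3*(-9194)) = -6100*(-1)/(3*9194) = -1/9*(-9150/4597) = 3050/13791 ≈ 0.22116)
(p(170, 134) + 4946)/(q + 21810) = (sqrt(170**2 + 134**2) + 4946)/(3050/13791 + 21810) = (sqrt(28900 + 17956) + 4946)/(300784760/13791) = (sqrt(46856) + 4946)*(13791/300784760) = (2*sqrt(11714) + 4946)*(13791/300784760) = (4946 + 2*sqrt(11714))*(13791/300784760) = 34105143/150392380 + 13791*sqrt(11714)/150392380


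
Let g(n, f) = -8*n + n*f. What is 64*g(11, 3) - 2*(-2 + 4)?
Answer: -3524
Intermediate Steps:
g(n, f) = -8*n + f*n
64*g(11, 3) - 2*(-2 + 4) = 64*(11*(-8 + 3)) - 2*(-2 + 4) = 64*(11*(-5)) - 2*2 = 64*(-55) - 4 = -3520 - 4 = -3524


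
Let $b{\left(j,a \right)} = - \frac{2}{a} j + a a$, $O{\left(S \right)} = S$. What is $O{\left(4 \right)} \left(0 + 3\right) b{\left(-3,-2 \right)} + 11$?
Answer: $23$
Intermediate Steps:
$b{\left(j,a \right)} = a^{2} - \frac{2 j}{a}$ ($b{\left(j,a \right)} = - \frac{2 j}{a} + a^{2} = a^{2} - \frac{2 j}{a}$)
$O{\left(4 \right)} \left(0 + 3\right) b{\left(-3,-2 \right)} + 11 = 4 \left(0 + 3\right) \frac{\left(-2\right)^{3} - -6}{-2} + 11 = 4 \cdot 3 \left(- \frac{-8 + 6}{2}\right) + 11 = 12 \left(\left(- \frac{1}{2}\right) \left(-2\right)\right) + 11 = 12 \cdot 1 + 11 = 12 + 11 = 23$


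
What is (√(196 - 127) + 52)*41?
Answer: 2132 + 41*√69 ≈ 2472.6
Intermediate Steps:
(√(196 - 127) + 52)*41 = (√69 + 52)*41 = (52 + √69)*41 = 2132 + 41*√69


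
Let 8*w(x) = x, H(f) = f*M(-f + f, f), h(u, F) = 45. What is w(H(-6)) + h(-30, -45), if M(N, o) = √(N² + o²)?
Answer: 81/2 ≈ 40.500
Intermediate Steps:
H(f) = f*√(f²) (H(f) = f*√((-f + f)² + f²) = f*√(0² + f²) = f*√(0 + f²) = f*√(f²))
w(x) = x/8
w(H(-6)) + h(-30, -45) = (-6*√((-6)²))/8 + 45 = (-6*√36)/8 + 45 = (-6*6)/8 + 45 = (⅛)*(-36) + 45 = -9/2 + 45 = 81/2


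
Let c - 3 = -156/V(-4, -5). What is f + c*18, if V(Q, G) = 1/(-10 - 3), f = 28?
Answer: 36586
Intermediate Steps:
V(Q, G) = -1/13 (V(Q, G) = 1/(-13) = -1/13)
c = 2031 (c = 3 - 156/(-1/13) = 3 - 156*(-13) = 3 + 2028 = 2031)
f + c*18 = 28 + 2031*18 = 28 + 36558 = 36586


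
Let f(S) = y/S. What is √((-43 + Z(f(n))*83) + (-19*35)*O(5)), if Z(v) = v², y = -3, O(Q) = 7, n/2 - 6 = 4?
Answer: 3*I*√208717/20 ≈ 68.528*I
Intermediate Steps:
n = 20 (n = 12 + 2*4 = 12 + 8 = 20)
f(S) = -3/S
√((-43 + Z(f(n))*83) + (-19*35)*O(5)) = √((-43 + (-3/20)²*83) - 19*35*7) = √((-43 + (-3*1/20)²*83) - 665*7) = √((-43 + (-3/20)²*83) - 4655) = √((-43 + (9/400)*83) - 4655) = √((-43 + 747/400) - 4655) = √(-16453/400 - 4655) = √(-1878453/400) = 3*I*√208717/20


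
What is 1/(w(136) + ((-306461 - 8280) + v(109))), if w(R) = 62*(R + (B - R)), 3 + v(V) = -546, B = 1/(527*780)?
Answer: -6630/2090372699 ≈ -3.1717e-6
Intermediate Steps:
B = 1/411060 (B = (1/527)*(1/780) = 1/411060 ≈ 2.4327e-6)
v(V) = -549 (v(V) = -3 - 546 = -549)
w(R) = 1/6630 (w(R) = 62*(R + (1/411060 - R)) = 62*(1/411060) = 1/6630)
1/(w(136) + ((-306461 - 8280) + v(109))) = 1/(1/6630 + ((-306461 - 8280) - 549)) = 1/(1/6630 + (-314741 - 549)) = 1/(1/6630 - 315290) = 1/(-2090372699/6630) = -6630/2090372699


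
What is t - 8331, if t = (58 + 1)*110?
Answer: -1841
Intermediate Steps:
t = 6490 (t = 59*110 = 6490)
t - 8331 = 6490 - 8331 = -1841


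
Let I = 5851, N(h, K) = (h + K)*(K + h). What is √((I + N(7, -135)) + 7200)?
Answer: 29*√35 ≈ 171.57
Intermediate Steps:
N(h, K) = (K + h)² (N(h, K) = (K + h)*(K + h) = (K + h)²)
√((I + N(7, -135)) + 7200) = √((5851 + (-135 + 7)²) + 7200) = √((5851 + (-128)²) + 7200) = √((5851 + 16384) + 7200) = √(22235 + 7200) = √29435 = 29*√35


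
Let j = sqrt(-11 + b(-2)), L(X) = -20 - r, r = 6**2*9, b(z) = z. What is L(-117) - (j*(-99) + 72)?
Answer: -416 + 99*I*sqrt(13) ≈ -416.0 + 356.95*I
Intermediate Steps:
r = 324 (r = 36*9 = 324)
L(X) = -344 (L(X) = -20 - 1*324 = -20 - 324 = -344)
j = I*sqrt(13) (j = sqrt(-11 - 2) = sqrt(-13) = I*sqrt(13) ≈ 3.6056*I)
L(-117) - (j*(-99) + 72) = -344 - ((I*sqrt(13))*(-99) + 72) = -344 - (-99*I*sqrt(13) + 72) = -344 - (72 - 99*I*sqrt(13)) = -344 + (-72 + 99*I*sqrt(13)) = -416 + 99*I*sqrt(13)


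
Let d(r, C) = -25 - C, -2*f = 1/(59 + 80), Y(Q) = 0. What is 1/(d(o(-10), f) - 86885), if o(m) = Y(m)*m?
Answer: -278/24160979 ≈ -1.1506e-5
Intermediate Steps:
o(m) = 0 (o(m) = 0*m = 0)
f = -1/278 (f = -1/(2*(59 + 80)) = -1/2/139 = -1/2*1/139 = -1/278 ≈ -0.0035971)
1/(d(o(-10), f) - 86885) = 1/((-25 - 1*(-1/278)) - 86885) = 1/((-25 + 1/278) - 86885) = 1/(-6949/278 - 86885) = 1/(-24160979/278) = -278/24160979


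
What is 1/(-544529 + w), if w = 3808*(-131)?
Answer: -1/1043377 ≈ -9.5843e-7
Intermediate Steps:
w = -498848
1/(-544529 + w) = 1/(-544529 - 498848) = 1/(-1043377) = -1/1043377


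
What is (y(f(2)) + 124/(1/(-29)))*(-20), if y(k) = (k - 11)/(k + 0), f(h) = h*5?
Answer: 71922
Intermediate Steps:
f(h) = 5*h
y(k) = (-11 + k)/k
(y(f(2)) + 124/(1/(-29)))*(-20) = ((-11 + 5*2)/((5*2)) + 124/(1/(-29)))*(-20) = ((-11 + 10)/10 + 124/(-1/29))*(-20) = ((⅒)*(-1) + 124*(-29))*(-20) = (-⅒ - 3596)*(-20) = -35961/10*(-20) = 71922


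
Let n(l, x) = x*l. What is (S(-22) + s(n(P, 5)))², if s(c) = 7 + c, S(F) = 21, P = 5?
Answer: 2809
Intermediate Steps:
n(l, x) = l*x
(S(-22) + s(n(P, 5)))² = (21 + (7 + 5*5))² = (21 + (7 + 25))² = (21 + 32)² = 53² = 2809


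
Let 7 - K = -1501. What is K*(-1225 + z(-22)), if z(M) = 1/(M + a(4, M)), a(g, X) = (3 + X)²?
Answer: -626233192/339 ≈ -1.8473e+6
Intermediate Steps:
K = 1508 (K = 7 - 1*(-1501) = 7 + 1501 = 1508)
z(M) = 1/(M + (3 + M)²)
K*(-1225 + z(-22)) = 1508*(-1225 + 1/(-22 + (3 - 22)²)) = 1508*(-1225 + 1/(-22 + (-19)²)) = 1508*(-1225 + 1/(-22 + 361)) = 1508*(-1225 + 1/339) = 1508*(-415274/339) = -626233192/339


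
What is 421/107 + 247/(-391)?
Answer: 138182/41837 ≈ 3.3029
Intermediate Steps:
421/107 + 247/(-391) = 421*(1/107) + 247*(-1/391) = 421/107 - 247/391 = 138182/41837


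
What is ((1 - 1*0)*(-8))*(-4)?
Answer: 32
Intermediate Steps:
((1 - 1*0)*(-8))*(-4) = ((1 + 0)*(-8))*(-4) = (1*(-8))*(-4) = -8*(-4) = 32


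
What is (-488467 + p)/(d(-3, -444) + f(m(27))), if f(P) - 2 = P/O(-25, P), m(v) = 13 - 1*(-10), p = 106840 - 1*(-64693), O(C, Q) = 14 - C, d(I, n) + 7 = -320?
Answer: 6180213/6326 ≈ 976.95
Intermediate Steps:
d(I, n) = -327 (d(I, n) = -7 - 320 = -327)
p = 171533 (p = 106840 + 64693 = 171533)
m(v) = 23 (m(v) = 13 + 10 = 23)
f(P) = 2 + P/39 (f(P) = 2 + P/(14 - 1*(-25)) = 2 + P/(14 + 25) = 2 + P/39)
(-488467 + p)/(d(-3, -444) + f(m(27))) = (-488467 + 171533)/(-327 + (2 + (1/39)*23)) = -316934/(-327 + (2 + 23/39)) = -316934/(-327 + 101/39) = -316934/(-12652/39) = -316934*(-39/12652) = 6180213/6326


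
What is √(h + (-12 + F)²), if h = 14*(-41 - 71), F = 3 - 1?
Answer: 2*I*√367 ≈ 38.315*I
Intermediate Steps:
F = 2
h = -1568 (h = 14*(-112) = -1568)
√(h + (-12 + F)²) = √(-1568 + (-12 + 2)²) = √(-1568 + (-10)²) = √(-1568 + 100) = √(-1468) = 2*I*√367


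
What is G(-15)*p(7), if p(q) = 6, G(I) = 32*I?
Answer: -2880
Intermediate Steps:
G(-15)*p(7) = (32*(-15))*6 = -480*6 = -2880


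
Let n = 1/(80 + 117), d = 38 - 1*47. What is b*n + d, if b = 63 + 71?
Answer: -1639/197 ≈ -8.3198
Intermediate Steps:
d = -9 (d = 38 - 47 = -9)
n = 1/197 ≈ 0.0050761
b = 134
b*n + d = 134*(1/197) - 9 = 134/197 - 9 = -1639/197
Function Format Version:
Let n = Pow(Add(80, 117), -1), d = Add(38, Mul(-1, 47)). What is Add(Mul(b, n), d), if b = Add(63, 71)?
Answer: Rational(-1639, 197) ≈ -8.3198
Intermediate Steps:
d = -9 (d = Add(38, -47) = -9)
n = Rational(1, 197) (n = Pow(197, -1) = Rational(1, 197) ≈ 0.0050761)
b = 134
Add(Mul(b, n), d) = Add(Mul(134, Rational(1, 197)), -9) = Add(Rational(134, 197), -9) = Rational(-1639, 197)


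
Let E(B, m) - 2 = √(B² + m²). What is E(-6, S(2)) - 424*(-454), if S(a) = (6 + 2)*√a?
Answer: 192498 + 2*√41 ≈ 1.9251e+5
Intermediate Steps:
S(a) = 8*√a
E(B, m) = 2 + √(B² + m²)
E(-6, S(2)) - 424*(-454) = (2 + √((-6)² + (8*√2)²)) - 424*(-454) = (2 + √(36 + 128)) + 192496 = (2 + √164) + 192496 = (2 + 2*√41) + 192496 = 192498 + 2*√41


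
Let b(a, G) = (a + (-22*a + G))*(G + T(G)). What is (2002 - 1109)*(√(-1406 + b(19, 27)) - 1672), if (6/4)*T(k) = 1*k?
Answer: -1493096 + 893*I*√18146 ≈ -1.4931e+6 + 1.2029e+5*I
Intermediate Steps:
T(k) = 2*k/3 (T(k) = 2*(1*k)/3 = 2*k/3)
b(a, G) = 5*G*(G - 21*a)/3 (b(a, G) = (a + (-22*a + G))*(G + 2*G/3) = (a + (G - 22*a))*(5*G/3) = (G - 21*a)*(5*G/3) = 5*G*(G - 21*a)/3)
(2002 - 1109)*(√(-1406 + b(19, 27)) - 1672) = (2002 - 1109)*(√(-1406 + (5/3)*27*(27 - 21*19)) - 1672) = 893*(√(-1406 + (5/3)*27*(27 - 399)) - 1672) = 893*(√(-1406 + (5/3)*27*(-372)) - 1672) = 893*(√(-1406 - 16740) - 1672) = 893*(√(-18146) - 1672) = 893*(I*√18146 - 1672) = 893*(-1672 + I*√18146) = -1493096 + 893*I*√18146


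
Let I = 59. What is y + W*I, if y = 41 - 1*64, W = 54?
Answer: 3163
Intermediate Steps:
y = -23 (y = 41 - 64 = -23)
y + W*I = -23 + 54*59 = -23 + 3186 = 3163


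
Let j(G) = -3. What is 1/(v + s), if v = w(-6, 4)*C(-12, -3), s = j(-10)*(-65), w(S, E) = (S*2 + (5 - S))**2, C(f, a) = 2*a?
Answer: 1/189 ≈ 0.0052910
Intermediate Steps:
w(S, E) = (5 + S)**2 (w(S, E) = (2*S + (5 - S))**2 = (5 + S)**2)
s = 195 (s = -3*(-65) = 195)
v = -6 (v = (5 - 6)**2*(2*(-3)) = (-1)**2*(-6) = 1*(-6) = -6)
1/(v + s) = 1/(-6 + 195) = 1/189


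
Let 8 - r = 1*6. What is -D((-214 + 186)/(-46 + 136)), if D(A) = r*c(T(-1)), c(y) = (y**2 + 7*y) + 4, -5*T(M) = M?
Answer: -272/25 ≈ -10.880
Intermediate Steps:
T(M) = -M/5
r = 2 (r = 8 - 6 = 2)
c(y) = 4 + y**2 + 7*y
D(A) = 272/25 (D(A) = 2*(4 + (-1/5*(-1))**2 + 7*(-1/5*(-1))) = 2*(4 + (1/5)**2 + 7*(1/5)) = 2*(4 + 1/25 + 7/5) = 2*(136/25) = 272/25)
-D((-214 + 186)/(-46 + 136)) = -1*272/25 = -272/25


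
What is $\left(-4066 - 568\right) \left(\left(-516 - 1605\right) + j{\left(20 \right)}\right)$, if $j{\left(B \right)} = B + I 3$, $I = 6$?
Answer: $9652622$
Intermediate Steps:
$j{\left(B \right)} = 18 + B$ ($j{\left(B \right)} = B + 6 \cdot 3 = B + 18 = 18 + B$)
$\left(-4066 - 568\right) \left(\left(-516 - 1605\right) + j{\left(20 \right)}\right) = \left(-4066 - 568\right) \left(\left(-516 - 1605\right) + \left(18 + 20\right)\right) = - 4634 \left(\left(-516 - 1605\right) + 38\right) = - 4634 \left(-2121 + 38\right) = \left(-4634\right) \left(-2083\right) = 9652622$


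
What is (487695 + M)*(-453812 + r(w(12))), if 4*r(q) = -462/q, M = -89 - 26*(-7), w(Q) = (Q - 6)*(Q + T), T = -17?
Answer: -1106810849361/5 ≈ -2.2136e+11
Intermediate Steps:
w(Q) = (-17 + Q)*(-6 + Q) (w(Q) = (Q - 6)*(Q - 17) = (-6 + Q)*(-17 + Q) = (-17 + Q)*(-6 + Q))
M = 93 (M = -89 + 182 = 93)
r(q) = -231/(2*q) (r(q) = (-462/q)/4 = -231/(2*q))
(487695 + M)*(-453812 + r(w(12))) = (487695 + 93)*(-453812 - 231/(2*(102 + 12² - 23*12))) = 487788*(-453812 - 231/(2*(102 + 144 - 276))) = 487788*(-453812 - 231/2/(-30)) = 487788*(-453812 - 231/2*(-1/30)) = 487788*(-453812 + 77/20) = 487788*(-9076163/20) = -1106810849361/5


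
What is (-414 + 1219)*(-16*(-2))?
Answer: 25760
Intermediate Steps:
(-414 + 1219)*(-16*(-2)) = 805*32 = 25760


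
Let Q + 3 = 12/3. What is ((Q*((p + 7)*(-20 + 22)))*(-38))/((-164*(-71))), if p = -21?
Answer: 266/2911 ≈ 0.091377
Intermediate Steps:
Q = 1 (Q = -3 + 12/3 = -3 + 12*(⅓) = -3 + 4 = 1)
((Q*((p + 7)*(-20 + 22)))*(-38))/((-164*(-71))) = ((1*((-21 + 7)*(-20 + 22)))*(-38))/((-164*(-71))) = ((1*(-14*2))*(-38))/11644 = ((1*(-28))*(-38))*(1/11644) = -28*(-38)*(1/11644) = 1064*(1/11644) = 266/2911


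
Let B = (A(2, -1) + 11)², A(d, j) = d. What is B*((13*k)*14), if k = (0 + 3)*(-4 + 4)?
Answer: 0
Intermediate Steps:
k = 0 (k = 3*0 = 0)
B = 169 (B = (2 + 11)² = 13² = 169)
B*((13*k)*14) = 169*((13*0)*14) = 169*(0*14) = 169*0 = 0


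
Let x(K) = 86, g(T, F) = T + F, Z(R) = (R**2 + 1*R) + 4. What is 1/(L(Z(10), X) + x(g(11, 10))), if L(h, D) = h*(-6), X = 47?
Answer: -1/598 ≈ -0.0016722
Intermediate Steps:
Z(R) = 4 + R + R**2 (Z(R) = (R**2 + R) + 4 = (R + R**2) + 4 = 4 + R + R**2)
g(T, F) = F + T
L(h, D) = -6*h
1/(L(Z(10), X) + x(g(11, 10))) = 1/(-6*(4 + 10 + 10**2) + 86) = 1/(-6*(4 + 10 + 100) + 86) = 1/(-6*114 + 86) = 1/(-684 + 86) = 1/(-598) = -1/598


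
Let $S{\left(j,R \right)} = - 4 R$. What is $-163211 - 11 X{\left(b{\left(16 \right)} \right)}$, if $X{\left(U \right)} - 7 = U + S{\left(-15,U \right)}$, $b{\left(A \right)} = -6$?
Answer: $-163486$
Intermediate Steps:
$X{\left(U \right)} = 7 - 3 U$ ($X{\left(U \right)} = 7 + \left(U - 4 U\right) = 7 - 3 U$)
$-163211 - 11 X{\left(b{\left(16 \right)} \right)} = -163211 - 11 \left(7 - -18\right) = -163211 - 11 \left(7 + 18\right) = -163211 - 275 = -163486$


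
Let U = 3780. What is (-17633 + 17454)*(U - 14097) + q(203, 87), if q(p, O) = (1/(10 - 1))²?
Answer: 149586184/81 ≈ 1.8467e+6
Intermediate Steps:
q(p, O) = 1/81 (q(p, O) = (1/9)² = (⅑)² = 1/81)
(-17633 + 17454)*(U - 14097) + q(203, 87) = (-17633 + 17454)*(3780 - 14097) + 1/81 = -179*(-10317) + 1/81 = 1846743 + 1/81 = 149586184/81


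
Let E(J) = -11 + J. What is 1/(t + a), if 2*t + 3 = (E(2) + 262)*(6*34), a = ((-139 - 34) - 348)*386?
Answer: -2/350603 ≈ -5.7045e-6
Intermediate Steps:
a = -201106 (a = (-173 - 348)*386 = -521*386 = -201106)
t = 51609/2 (t = -3/2 + (((-11 + 2) + 262)*(6*34))/2 = -3/2 + ((-9 + 262)*204)/2 = -3/2 + (253*204)/2 = -3/2 + (1/2)*51612 = -3/2 + 25806 = 51609/2 ≈ 25805.)
1/(t + a) = 1/(51609/2 - 201106) = 1/(-350603/2) = -2/350603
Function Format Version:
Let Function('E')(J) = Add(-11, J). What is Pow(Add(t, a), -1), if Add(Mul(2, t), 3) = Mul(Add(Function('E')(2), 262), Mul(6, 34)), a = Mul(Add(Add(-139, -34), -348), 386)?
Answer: Rational(-2, 350603) ≈ -5.7045e-6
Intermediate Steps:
a = -201106 (a = Mul(Add(-173, -348), 386) = Mul(-521, 386) = -201106)
t = Rational(51609, 2) (t = Add(Rational(-3, 2), Mul(Rational(1, 2), Mul(Add(Add(-11, 2), 262), Mul(6, 34)))) = Add(Rational(-3, 2), Mul(Rational(1, 2), Mul(Add(-9, 262), 204))) = Add(Rational(-3, 2), Mul(Rational(1, 2), Mul(253, 204))) = Add(Rational(-3, 2), Mul(Rational(1, 2), 51612)) = Add(Rational(-3, 2), 25806) = Rational(51609, 2) ≈ 25805.)
Pow(Add(t, a), -1) = Pow(Add(Rational(51609, 2), -201106), -1) = Pow(Rational(-350603, 2), -1) = Rational(-2, 350603)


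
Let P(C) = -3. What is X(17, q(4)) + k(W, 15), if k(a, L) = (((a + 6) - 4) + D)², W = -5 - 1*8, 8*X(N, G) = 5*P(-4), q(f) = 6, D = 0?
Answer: 953/8 ≈ 119.13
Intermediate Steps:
X(N, G) = -15/8 (X(N, G) = (5*(-3))/8 = (⅛)*(-15) = -15/8)
W = -13 (W = -5 - 8 = -13)
k(a, L) = (2 + a)² (k(a, L) = (((a + 6) - 4) + 0)² = (((6 + a) - 4) + 0)² = ((2 + a) + 0)² = (2 + a)²)
X(17, q(4)) + k(W, 15) = -15/8 + (2 - 13)² = -15/8 + (-11)² = -15/8 + 121 = 953/8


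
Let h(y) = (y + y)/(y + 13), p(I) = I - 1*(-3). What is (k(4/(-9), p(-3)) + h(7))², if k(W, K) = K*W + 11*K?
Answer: 49/100 ≈ 0.49000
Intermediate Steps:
p(I) = 3 + I (p(I) = I + 3 = 3 + I)
k(W, K) = 11*K + K*W
h(y) = 2*y/(13 + y) (h(y) = (2*y)/(13 + y) = 2*y/(13 + y))
(k(4/(-9), p(-3)) + h(7))² = ((3 - 3)*(11 + 4/(-9)) + 2*7/(13 + 7))² = (0*(11 + 4*(-⅑)) + 2*7/20)² = (0*(11 - 4/9) + 2*7*(1/20))² = (0*(95/9) + 7/10)² = (0 + 7/10)² = (7/10)² = 49/100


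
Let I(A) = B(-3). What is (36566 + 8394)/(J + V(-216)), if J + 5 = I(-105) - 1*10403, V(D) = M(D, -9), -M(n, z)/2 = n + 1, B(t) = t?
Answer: -44960/9981 ≈ -4.5046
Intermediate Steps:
M(n, z) = -2 - 2*n (M(n, z) = -2*(n + 1) = -2*(1 + n) = -2 - 2*n)
V(D) = -2 - 2*D
I(A) = -3
J = -10411 (J = -5 + (-3 - 1*10403) = -5 + (-3 - 10403) = -5 - 10406 = -10411)
(36566 + 8394)/(J + V(-216)) = (36566 + 8394)/(-10411 + (-2 - 2*(-216))) = 44960/(-10411 + (-2 + 432)) = 44960/(-10411 + 430) = 44960/(-9981) = 44960*(-1/9981) = -44960/9981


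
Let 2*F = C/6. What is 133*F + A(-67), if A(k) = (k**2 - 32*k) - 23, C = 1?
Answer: 79453/12 ≈ 6621.1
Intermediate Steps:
F = 1/12 (F = (1/6)/2 = (1*(1/6))/2 = (1/2)*(1/6) = 1/12 ≈ 0.083333)
A(k) = -23 + k**2 - 32*k
133*F + A(-67) = 133*(1/12) + (-23 + (-67)**2 - 32*(-67)) = 133/12 + (-23 + 4489 + 2144) = 133/12 + 6610 = 79453/12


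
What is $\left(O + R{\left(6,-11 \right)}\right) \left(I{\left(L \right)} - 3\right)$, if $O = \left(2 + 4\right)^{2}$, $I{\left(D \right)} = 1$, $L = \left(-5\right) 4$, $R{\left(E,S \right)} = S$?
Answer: $-50$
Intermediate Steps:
$L = -20$
$O = 36$ ($O = 6^{2} = 36$)
$\left(O + R{\left(6,-11 \right)}\right) \left(I{\left(L \right)} - 3\right) = \left(36 - 11\right) \left(1 - 3\right) = 25 \left(1 - 3\right) = 25 \left(-2\right) = -50$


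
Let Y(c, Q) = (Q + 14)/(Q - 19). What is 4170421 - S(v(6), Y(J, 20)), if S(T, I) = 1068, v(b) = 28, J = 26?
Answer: 4169353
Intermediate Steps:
Y(c, Q) = (14 + Q)/(-19 + Q)
4170421 - S(v(6), Y(J, 20)) = 4170421 - 1*1068 = 4170421 - 1068 = 4169353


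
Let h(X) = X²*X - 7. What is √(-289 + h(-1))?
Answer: 3*I*√33 ≈ 17.234*I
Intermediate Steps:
h(X) = -7 + X³ (h(X) = X³ - 7 = -7 + X³)
√(-289 + h(-1)) = √(-289 + (-7 + (-1)³)) = √(-289 + (-7 - 1)) = √(-289 - 8) = √(-297) = 3*I*√33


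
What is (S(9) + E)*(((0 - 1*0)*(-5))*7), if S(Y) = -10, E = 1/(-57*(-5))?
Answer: 0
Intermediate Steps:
E = 1/285 ≈ 0.0035088
(S(9) + E)*(((0 - 1*0)*(-5))*7) = (-10 + 1/285)*(((0 - 1*0)*(-5))*7) = -2849*(0 + 0)*(-5)*7/285 = -2849*0*(-5)*7/285 = -0*7 = -2849/285*0 = 0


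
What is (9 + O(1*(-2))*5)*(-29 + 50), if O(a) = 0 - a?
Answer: 399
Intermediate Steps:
O(a) = -a
(9 + O(1*(-2))*5)*(-29 + 50) = (9 - (-2)*5)*(-29 + 50) = (9 - 1*(-2)*5)*21 = (9 + 2*5)*21 = (9 + 10)*21 = 19*21 = 399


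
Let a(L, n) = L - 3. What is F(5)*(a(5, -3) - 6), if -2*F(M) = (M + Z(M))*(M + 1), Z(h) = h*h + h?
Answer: 420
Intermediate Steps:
Z(h) = h + h² (Z(h) = h² + h = h + h²)
a(L, n) = -3 + L
F(M) = -(1 + M)*(M + M*(1 + M))/2 (F(M) = -(M + M*(1 + M))*(M + 1)/2 = -(M + M*(1 + M))*(1 + M)/2 = -(1 + M)*(M + M*(1 + M))/2)
F(5)*(a(5, -3) - 6) = ((½)*5*(-2 - 1*5² - 3*5))*((-3 + 5) - 6) = ((½)*5*(-2 - 1*25 - 15))*(2 - 6) = ((½)*5*(-2 - 25 - 15))*(-4) = ((½)*5*(-42))*(-4) = -105*(-4) = 420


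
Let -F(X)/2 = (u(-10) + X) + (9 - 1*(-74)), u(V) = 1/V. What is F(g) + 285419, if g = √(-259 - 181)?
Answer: 1426266/5 - 4*I*√110 ≈ 2.8525e+5 - 41.952*I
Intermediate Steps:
g = 2*I*√110 (g = √(-440) = 2*I*√110 ≈ 20.976*I)
F(X) = -829/5 - 2*X (F(X) = -2*((1/(-10) + X) + (9 - 1*(-74))) = -2*((-⅒ + X) + (9 + 74)) = -2*((-⅒ + X) + 83) = -2*(829/10 + X) = -829/5 - 2*X)
F(g) + 285419 = (-829/5 - 4*I*√110) + 285419 = 1426266/5 - 4*I*√110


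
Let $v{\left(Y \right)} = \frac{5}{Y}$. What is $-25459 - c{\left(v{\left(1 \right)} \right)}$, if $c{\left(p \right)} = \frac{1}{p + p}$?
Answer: $- \frac{254591}{10} \approx -25459.0$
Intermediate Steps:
$c{\left(p \right)} = \frac{1}{2 p}$
$-25459 - c{\left(v{\left(1 \right)} \right)} = -25459 - \frac{1}{2 \cdot \frac{5}{1}} = -25459 - \frac{1}{2 \cdot 5 \cdot 1} = -25459 - \frac{1}{2 \cdot 5} = -25459 - \frac{1}{2} \cdot \frac{1}{5} = -25459 - \frac{1}{10} = - \frac{254591}{10}$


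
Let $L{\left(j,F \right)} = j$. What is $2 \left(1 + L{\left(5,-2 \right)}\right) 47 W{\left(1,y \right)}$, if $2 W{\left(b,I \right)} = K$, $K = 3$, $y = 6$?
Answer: $846$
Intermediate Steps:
$W{\left(b,I \right)} = \frac{3}{2}$ ($W{\left(b,I \right)} = \frac{1}{2} \cdot 3 = \frac{3}{2}$)
$2 \left(1 + L{\left(5,-2 \right)}\right) 47 W{\left(1,y \right)} = 2 \left(1 + 5\right) 47 \cdot \frac{3}{2} = 2 \cdot 6 \cdot 47 \cdot \frac{3}{2} = 12 \cdot 47 \cdot \frac{3}{2} = 564 \cdot \frac{3}{2} = 846$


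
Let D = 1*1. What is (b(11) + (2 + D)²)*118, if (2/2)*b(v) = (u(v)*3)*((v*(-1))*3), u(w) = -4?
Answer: 47790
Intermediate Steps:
D = 1
b(v) = 36*v (b(v) = (-4*3)*((v*(-1))*3) = -12*(-v)*3 = -(-36)*v = 36*v)
(b(11) + (2 + D)²)*118 = (36*11 + (2 + 1)²)*118 = (396 + 3²)*118 = (396 + 9)*118 = 405*118 = 47790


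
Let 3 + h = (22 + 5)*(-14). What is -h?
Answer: 381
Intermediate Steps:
h = -381 (h = -3 + (22 + 5)*(-14) = -3 + 27*(-14) = -3 - 378 = -381)
-h = -1*(-381) = 381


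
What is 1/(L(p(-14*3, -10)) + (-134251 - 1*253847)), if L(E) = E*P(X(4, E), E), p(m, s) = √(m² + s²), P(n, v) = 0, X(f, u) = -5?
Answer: -1/388098 ≈ -2.5767e-6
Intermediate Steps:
L(E) = 0 (L(E) = E*0 = 0)
1/(L(p(-14*3, -10)) + (-134251 - 1*253847)) = 1/(0 + (-134251 - 1*253847)) = 1/(0 + (-134251 - 253847)) = 1/(0 - 388098) = 1/(-388098) = -1/388098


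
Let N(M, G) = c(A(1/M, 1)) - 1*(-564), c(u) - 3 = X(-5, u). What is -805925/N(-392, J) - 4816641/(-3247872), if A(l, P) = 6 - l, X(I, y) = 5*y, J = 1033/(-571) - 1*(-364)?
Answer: -341649644343537/253365412096 ≈ -1348.4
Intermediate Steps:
J = 206811/571 (J = 1033*(-1/571) + 364 = -1033/571 + 364 = 206811/571 ≈ 362.19)
c(u) = 3 + 5*u
N(M, G) = 597 - 5/M (N(M, G) = (3 + 5*(6 - 1/M)) - 1*(-564) = (3 + (30 - 5/M)) + 564 = (33 - 5/M) + 564 = 597 - 5/M)
-805925/N(-392, J) - 4816641/(-3247872) = -805925/(597 - 5/(-392)) - 4816641/(-3247872) = -805925/(597 - 5*(-1/392)) - 4816641*(-1/3247872) = -805925/(597 + 5/392) + 1605547/1082624 = -805925/234029/392 + 1605547/1082624 = -805925*392/234029 + 1605547/1082624 = -315922600/234029 + 1605547/1082624 = -341649644343537/253365412096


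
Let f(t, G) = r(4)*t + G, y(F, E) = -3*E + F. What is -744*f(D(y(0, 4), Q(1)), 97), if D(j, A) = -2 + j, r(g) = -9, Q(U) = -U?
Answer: -165912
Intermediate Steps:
y(F, E) = F - 3*E
f(t, G) = G - 9*t (f(t, G) = -9*t + G = G - 9*t)
-744*f(D(y(0, 4), Q(1)), 97) = -744*(97 - 9*(-2 + (0 - 3*4))) = -744*(97 - 9*(-2 + (0 - 12))) = -744*(97 - 9*(-2 - 12)) = -744*(97 - 9*(-14)) = -744*(97 + 126) = -744*223 = -1*165912 = -165912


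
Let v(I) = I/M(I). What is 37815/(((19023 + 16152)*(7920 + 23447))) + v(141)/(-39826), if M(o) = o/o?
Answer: -10270940369/2929425922990 ≈ -0.0035061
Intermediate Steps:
M(o) = 1
v(I) = I (v(I) = I/1 = I*1 = I)
37815/(((19023 + 16152)*(7920 + 23447))) + v(141)/(-39826) = 37815/(((19023 + 16152)*(7920 + 23447))) + 141/(-39826) = 37815/((35175*31367)) + 141*(-1/39826) = 37815/1103334225 - 141/39826 = 37815*(1/1103334225) - 141/39826 = 2521/73555615 - 141/39826 = -10270940369/2929425922990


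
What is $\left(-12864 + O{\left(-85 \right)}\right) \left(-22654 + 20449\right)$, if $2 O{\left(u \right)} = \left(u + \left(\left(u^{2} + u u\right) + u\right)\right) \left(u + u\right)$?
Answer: $2704794120$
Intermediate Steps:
$O{\left(u \right)} = u \left(2 u + 2 u^{2}\right)$ ($O{\left(u \right)} = \frac{\left(u + \left(\left(u^{2} + u u\right) + u\right)\right) \left(u + u\right)}{2} = \frac{\left(u + \left(\left(u^{2} + u^{2}\right) + u\right)\right) 2 u}{2} = \frac{\left(u + \left(2 u^{2} + u\right)\right) 2 u}{2} = \frac{\left(u + \left(u + 2 u^{2}\right)\right) 2 u}{2} = \frac{\left(2 u + 2 u^{2}\right) 2 u}{2} = \frac{2 u \left(2 u + 2 u^{2}\right)}{2} = u \left(2 u + 2 u^{2}\right)$)
$\left(-12864 + O{\left(-85 \right)}\right) \left(-22654 + 20449\right) = \left(-12864 + 2 \left(-85\right)^{2} \left(1 - 85\right)\right) \left(-22654 + 20449\right) = \left(-12864 + 2 \cdot 7225 \left(-84\right)\right) \left(-2205\right) = \left(-12864 - 1213800\right) \left(-2205\right) = \left(-1226664\right) \left(-2205\right) = 2704794120$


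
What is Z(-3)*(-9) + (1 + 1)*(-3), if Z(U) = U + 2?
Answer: 3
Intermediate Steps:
Z(U) = 2 + U
Z(-3)*(-9) + (1 + 1)*(-3) = (2 - 3)*(-9) + (1 + 1)*(-3) = -1*(-9) + 2*(-3) = 9 - 6 = 3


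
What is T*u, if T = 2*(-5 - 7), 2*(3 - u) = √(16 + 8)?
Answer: -72 + 24*√6 ≈ -13.212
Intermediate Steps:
u = 3 - √6 (u = 3 - √(16 + 8)/2 = 3 - √6 ≈ 0.55051)
T = -24 (T = 2*(-12) = -24)
T*u = -24*(3 - √6) = -72 + 24*√6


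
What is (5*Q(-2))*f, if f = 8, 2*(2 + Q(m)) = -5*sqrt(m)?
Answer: -80 - 100*I*sqrt(2) ≈ -80.0 - 141.42*I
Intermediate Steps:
Q(m) = -2 - 5*sqrt(m)/2 (Q(m) = -2 + (-5*sqrt(m))/2 = -2 - 5*sqrt(m)/2)
(5*Q(-2))*f = (5*(-2 - 5*I*sqrt(2)/2))*8 = (-10 - 25*I*sqrt(2)/2)*8 = -80 - 100*I*sqrt(2)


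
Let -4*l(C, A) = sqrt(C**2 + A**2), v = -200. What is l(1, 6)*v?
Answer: 50*sqrt(37) ≈ 304.14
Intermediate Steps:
l(C, A) = -sqrt(A**2 + C**2)/4 (l(C, A) = -sqrt(C**2 + A**2)/4 = -sqrt(A**2 + C**2)/4)
l(1, 6)*v = -sqrt(6**2 + 1**2)/4*(-200) = -sqrt(36 + 1)/4*(-200) = -sqrt(37)/4*(-200) = 50*sqrt(37)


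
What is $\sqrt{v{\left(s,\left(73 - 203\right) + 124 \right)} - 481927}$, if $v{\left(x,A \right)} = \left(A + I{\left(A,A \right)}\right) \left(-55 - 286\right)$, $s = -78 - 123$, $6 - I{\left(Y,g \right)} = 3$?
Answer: $2 i \sqrt{120226} \approx 693.47 i$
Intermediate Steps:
$I{\left(Y,g \right)} = 3$ ($I{\left(Y,g \right)} = 6 - 3 = 3$)
$s = -201$
$v{\left(x,A \right)} = -1023 - 341 A$ ($v{\left(x,A \right)} = \left(A + 3\right) \left(-55 - 286\right) = \left(3 + A\right) \left(-341\right) = -1023 - 341 A$)
$\sqrt{v{\left(s,\left(73 - 203\right) + 124 \right)} - 481927} = \sqrt{\left(-1023 - 341 \left(\left(73 - 203\right) + 124\right)\right) - 481927} = \sqrt{\left(-1023 - 341 \left(-130 + 124\right)\right) - 481927} = \sqrt{\left(-1023 - -2046\right) - 481927} = \sqrt{\left(-1023 + 2046\right) - 481927} = \sqrt{1023 - 481927} = \sqrt{-480904} = 2 i \sqrt{120226}$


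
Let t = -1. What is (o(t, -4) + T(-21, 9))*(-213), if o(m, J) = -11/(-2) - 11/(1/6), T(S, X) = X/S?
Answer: 181689/14 ≈ 12978.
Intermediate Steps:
o(m, J) = -121/2 (o(m, J) = -11*(-½) - 11/⅙ = 11/2 - 11*6 = 11/2 - 66 = -121/2)
(o(t, -4) + T(-21, 9))*(-213) = (-121/2 + 9/(-21))*(-213) = (-121/2 + 9*(-1/21))*(-213) = (-121/2 - 3/7)*(-213) = -853/14*(-213) = 181689/14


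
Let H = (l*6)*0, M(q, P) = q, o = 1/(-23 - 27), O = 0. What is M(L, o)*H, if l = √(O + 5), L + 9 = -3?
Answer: 0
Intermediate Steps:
L = -12 (L = -9 - 3 = -12)
o = -1/50 (o = 1/(-50) = -1/50 ≈ -0.020000)
l = √5 (l = √(0 + 5) = √5 ≈ 2.2361)
H = 0 (H = (√5*6)*0 = (6*√5)*0 = 0)
M(L, o)*H = -12*0 = 0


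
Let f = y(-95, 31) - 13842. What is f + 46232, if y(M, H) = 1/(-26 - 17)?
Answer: 1392769/43 ≈ 32390.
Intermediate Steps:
y(M, H) = -1/43 (y(M, H) = 1/(-43) = -1/43)
f = -595207/43 (f = -1/43 - 13842 = -595207/43 ≈ -13842.)
f + 46232 = -595207/43 + 46232 = 1392769/43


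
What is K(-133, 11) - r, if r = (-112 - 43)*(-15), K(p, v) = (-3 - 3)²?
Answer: -2289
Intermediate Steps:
K(p, v) = 36 (K(p, v) = (-6)² = 36)
r = 2325 (r = -155*(-15) = 2325)
K(-133, 11) - r = 36 - 1*2325 = 36 - 2325 = -2289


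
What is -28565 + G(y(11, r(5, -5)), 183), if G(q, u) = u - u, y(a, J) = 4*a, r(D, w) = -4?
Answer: -28565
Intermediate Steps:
G(q, u) = 0
-28565 + G(y(11, r(5, -5)), 183) = -28565 + 0 = -28565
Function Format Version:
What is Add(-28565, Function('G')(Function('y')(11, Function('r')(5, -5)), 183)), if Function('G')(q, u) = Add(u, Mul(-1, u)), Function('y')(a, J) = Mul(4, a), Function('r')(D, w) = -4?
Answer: -28565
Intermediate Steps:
Function('G')(q, u) = 0
Add(-28565, Function('G')(Function('y')(11, Function('r')(5, -5)), 183)) = Add(-28565, 0) = -28565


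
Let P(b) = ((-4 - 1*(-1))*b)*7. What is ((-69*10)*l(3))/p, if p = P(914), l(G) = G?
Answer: 345/3199 ≈ 0.10785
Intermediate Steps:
P(b) = -21*b (P(b) = ((-4 + 1)*b)*7 = -3*b*7 = -21*b)
p = -19194 (p = -21*914 = -19194)
((-69*10)*l(3))/p = (-69*10*3)/(-19194) = -690*3*(-1/19194) = -2070*(-1/19194) = 345/3199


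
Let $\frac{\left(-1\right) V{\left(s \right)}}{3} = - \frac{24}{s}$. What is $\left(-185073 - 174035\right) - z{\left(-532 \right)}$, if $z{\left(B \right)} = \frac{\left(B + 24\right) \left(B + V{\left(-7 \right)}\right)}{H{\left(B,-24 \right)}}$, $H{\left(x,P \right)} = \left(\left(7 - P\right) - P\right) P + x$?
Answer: $- \frac{1163386936}{3241} \approx -3.5896 \cdot 10^{5}$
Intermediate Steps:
$V{\left(s \right)} = \frac{72}{s}$ ($V{\left(s \right)} = - 3 \left(- \frac{24}{s}\right) = \frac{72}{s}$)
$H{\left(x,P \right)} = x + P \left(7 - 2 P\right)$ ($H{\left(x,P \right)} = \left(7 - 2 P\right) P + x = P \left(7 - 2 P\right) + x = x + P \left(7 - 2 P\right)$)
$z{\left(B \right)} = \frac{\left(24 + B\right) \left(- \frac{72}{7} + B\right)}{-1320 + B}$ ($z{\left(B \right)} = \frac{\left(B + 24\right) \left(B + \frac{72}{-7}\right)}{B - 2 \left(-24\right)^{2} + 7 \left(-24\right)} = \frac{\left(24 + B\right) \left(B + 72 \left(- \frac{1}{7}\right)\right)}{B - 1152 - 168} = \frac{\left(24 + B\right) \left(B - \frac{72}{7}\right)}{B - 1152 - 168} = \frac{\left(24 + B\right) \left(- \frac{72}{7} + B\right)}{-1320 + B}$)
$\left(-185073 - 174035\right) - z{\left(-532 \right)} = \left(-185073 - 174035\right) - \frac{-1728 + 7 \left(-532\right)^{2} + 96 \left(-532\right)}{7 \left(-1320 - 532\right)} = -359108 - \frac{-1728 + 7 \cdot 283024 - 51072}{7 \left(-1852\right)} = -359108 - \frac{1}{7} \left(- \frac{1}{1852}\right) \left(-1728 + 1981168 - 51072\right) = -359108 - \frac{1}{7} \left(- \frac{1}{1852}\right) 1928368 = -359108 - - \frac{482092}{3241} = -359108 + \frac{482092}{3241} = - \frac{1163386936}{3241}$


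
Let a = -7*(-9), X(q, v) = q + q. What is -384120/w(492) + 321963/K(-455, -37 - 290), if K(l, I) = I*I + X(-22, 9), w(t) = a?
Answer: -4559598059/748195 ≈ -6094.1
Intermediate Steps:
X(q, v) = 2*q
a = 63
w(t) = 63
K(l, I) = -44 + I² (K(l, I) = I*I + 2*(-22) = I² - 44 = -44 + I²)
-384120/w(492) + 321963/K(-455, -37 - 290) = -384120/63 + 321963/(-44 + (-37 - 290)²) = -384120*1/63 + 321963/(-44 + (-327)²) = -42680/7 + 321963/(-44 + 106929) = -42680/7 + 321963/106885 = -4559598059/748195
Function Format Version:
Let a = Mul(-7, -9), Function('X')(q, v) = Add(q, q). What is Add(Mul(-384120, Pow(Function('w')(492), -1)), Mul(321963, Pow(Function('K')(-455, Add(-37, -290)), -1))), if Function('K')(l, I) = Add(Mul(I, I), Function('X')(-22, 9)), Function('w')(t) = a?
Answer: Rational(-4559598059, 748195) ≈ -6094.1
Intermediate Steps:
Function('X')(q, v) = Mul(2, q)
a = 63
Function('w')(t) = 63
Function('K')(l, I) = Add(-44, Pow(I, 2)) (Function('K')(l, I) = Add(Mul(I, I), Mul(2, -22)) = Add(Pow(I, 2), -44) = Add(-44, Pow(I, 2)))
Add(Mul(-384120, Pow(Function('w')(492), -1)), Mul(321963, Pow(Function('K')(-455, Add(-37, -290)), -1))) = Add(Mul(-384120, Pow(63, -1)), Mul(321963, Pow(Add(-44, Pow(Add(-37, -290), 2)), -1))) = Add(Mul(-384120, Rational(1, 63)), Mul(321963, Pow(Add(-44, Pow(-327, 2)), -1))) = Add(Rational(-42680, 7), Mul(321963, Pow(Add(-44, 106929), -1))) = Add(Rational(-42680, 7), Mul(321963, Pow(106885, -1))) = Add(Rational(-42680, 7), Mul(321963, Rational(1, 106885))) = Add(Rational(-42680, 7), Rational(321963, 106885)) = Rational(-4559598059, 748195)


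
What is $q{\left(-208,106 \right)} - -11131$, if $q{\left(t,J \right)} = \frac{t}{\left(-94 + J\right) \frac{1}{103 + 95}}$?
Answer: $7699$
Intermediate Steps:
$q{\left(t,J \right)} = \frac{t}{- \frac{47}{99} + \frac{J}{198}}$ ($q{\left(t,J \right)} = \frac{t}{\left(-94 + J\right) \frac{1}{198}} = \frac{t}{- \frac{47}{99} + \frac{J}{198}}$)
$q{\left(-208,106 \right)} - -11131 = 198 \left(-208\right) \frac{1}{-94 + 106} - -11131 = 198 \left(-208\right) \frac{1}{12} + 11131 = -3432 + 11131 = 7699$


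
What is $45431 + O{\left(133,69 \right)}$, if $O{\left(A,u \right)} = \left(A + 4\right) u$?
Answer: $54884$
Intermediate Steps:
$O{\left(A,u \right)} = u \left(4 + A\right)$ ($O{\left(A,u \right)} = \left(4 + A\right) u = u \left(4 + A\right)$)
$45431 + O{\left(133,69 \right)} = 45431 + 69 \left(4 + 133\right) = 45431 + 69 \cdot 137 = 45431 + 9453 = 54884$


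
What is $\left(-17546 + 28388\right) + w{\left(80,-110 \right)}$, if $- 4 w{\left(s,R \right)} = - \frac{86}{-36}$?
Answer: $\frac{780581}{72} \approx 10841.0$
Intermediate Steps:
$w{\left(s,R \right)} = - \frac{43}{72}$ ($w{\left(s,R \right)} = - \frac{\left(-86\right) \frac{1}{-36}}{4} = - \frac{\left(-86\right) \left(- \frac{1}{36}\right)}{4} = \left(- \frac{1}{4}\right) \frac{43}{18} = - \frac{43}{72}$)
$\left(-17546 + 28388\right) + w{\left(80,-110 \right)} = \left(-17546 + 28388\right) - \frac{43}{72} = 10842 - \frac{43}{72} = \frac{780581}{72}$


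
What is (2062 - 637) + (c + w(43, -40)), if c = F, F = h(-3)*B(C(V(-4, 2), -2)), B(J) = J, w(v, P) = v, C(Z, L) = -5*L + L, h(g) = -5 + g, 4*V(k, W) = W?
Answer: 1404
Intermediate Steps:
V(k, W) = W/4
C(Z, L) = -4*L
F = -64 (F = (-5 - 3)*(-4*(-2)) = -8*8 = -64)
c = -64
(2062 - 637) + (c + w(43, -40)) = (2062 - 637) + (-64 + 43) = 1425 - 21 = 1404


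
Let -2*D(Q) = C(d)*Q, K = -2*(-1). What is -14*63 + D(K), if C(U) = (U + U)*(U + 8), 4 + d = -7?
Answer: -948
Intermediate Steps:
d = -11 (d = -4 - 7 = -11)
C(U) = 2*U*(8 + U) (C(U) = (2*U)*(8 + U) = 2*U*(8 + U))
K = 2
D(Q) = -33*Q (D(Q) = -2*(-11)*(8 - 11)*Q/2 = -2*(-11)*(-3)*Q/2 = -33*Q)
-14*63 + D(K) = -14*63 - 33*2 = -882 - 66 = -948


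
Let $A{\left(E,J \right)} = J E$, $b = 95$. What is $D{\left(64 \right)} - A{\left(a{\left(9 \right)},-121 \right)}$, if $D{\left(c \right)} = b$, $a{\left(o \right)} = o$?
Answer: $1184$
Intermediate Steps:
$D{\left(c \right)} = 95$
$A{\left(E,J \right)} = E J$
$D{\left(64 \right)} - A{\left(a{\left(9 \right)},-121 \right)} = 95 - 9 \left(-121\right) = 95 - -1089 = 95 + 1089 = 1184$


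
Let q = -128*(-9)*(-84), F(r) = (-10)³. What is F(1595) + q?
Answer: -97768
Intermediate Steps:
F(r) = -1000
q = -96768 (q = 1152*(-84) = -96768)
F(1595) + q = -1000 - 96768 = -97768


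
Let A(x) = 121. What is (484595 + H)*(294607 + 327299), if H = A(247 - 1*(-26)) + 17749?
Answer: 312485998290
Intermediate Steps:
H = 17870 (H = 121 + 17749 = 17870)
(484595 + H)*(294607 + 327299) = (484595 + 17870)*(294607 + 327299) = 502465*621906 = 312485998290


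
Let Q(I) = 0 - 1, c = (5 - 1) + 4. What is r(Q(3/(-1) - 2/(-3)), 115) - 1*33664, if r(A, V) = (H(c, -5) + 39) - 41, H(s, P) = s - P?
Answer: -33653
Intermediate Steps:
c = 8 (c = 4 + 4 = 8)
Q(I) = -1
r(A, V) = 11 (r(A, V) = ((8 - 1*(-5)) + 39) - 41 = ((8 + 5) + 39) - 41 = (13 + 39) - 41 = 52 - 41 = 11)
r(Q(3/(-1) - 2/(-3)), 115) - 1*33664 = 11 - 1*33664 = 11 - 33664 = -33653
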